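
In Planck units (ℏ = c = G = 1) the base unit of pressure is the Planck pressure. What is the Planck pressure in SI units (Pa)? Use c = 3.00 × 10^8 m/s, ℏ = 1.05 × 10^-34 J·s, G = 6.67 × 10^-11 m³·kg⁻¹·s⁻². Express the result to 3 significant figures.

p_P = c⁷/(ℏG²)
  = 2.19 × 10^59 / 4.67 × 10^-55
  = 4.68 × 10^113 Pa

4.68 × 10^113 Pa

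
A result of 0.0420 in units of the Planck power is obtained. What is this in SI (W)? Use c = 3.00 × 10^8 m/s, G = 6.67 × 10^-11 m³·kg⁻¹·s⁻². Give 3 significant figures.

1.53 × 10^51 W

One Planck power: P_P = c⁵/G = 3.64 × 10^52 W.
0.0420 × 3.64 × 10^52 W = 1.53 × 10^51 W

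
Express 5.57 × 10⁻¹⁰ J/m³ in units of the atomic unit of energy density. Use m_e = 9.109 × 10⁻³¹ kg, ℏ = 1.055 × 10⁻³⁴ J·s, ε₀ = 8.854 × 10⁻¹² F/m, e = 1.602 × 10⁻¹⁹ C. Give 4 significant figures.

atomic unit of energy density: u_au = E_h/a₀³ = m_e⁴e¹⁰/((4πε₀)⁵ℏ⁸) = 2.929 × 10¹³ J/m³.
5.57 × 10⁻¹⁰ / 2.929 × 10¹³ = 1.902 × 10⁻²³

1.902 × 10⁻²³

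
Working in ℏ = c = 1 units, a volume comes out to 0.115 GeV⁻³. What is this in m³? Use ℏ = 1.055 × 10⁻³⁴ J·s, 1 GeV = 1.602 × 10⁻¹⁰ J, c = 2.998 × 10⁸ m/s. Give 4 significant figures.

Volume is [L]³ = [E]⁻³·(ℏc)³.
1 GeV⁻³ → (ℏc)³ × (1 GeV in J)⁻³ = 7.696 × 10⁻⁴⁸ m³.
Result: 0.115 × 7.696 × 10⁻⁴⁸ = 8.850 × 10⁻⁴⁹ m³.

8.850 × 10⁻⁴⁹ m³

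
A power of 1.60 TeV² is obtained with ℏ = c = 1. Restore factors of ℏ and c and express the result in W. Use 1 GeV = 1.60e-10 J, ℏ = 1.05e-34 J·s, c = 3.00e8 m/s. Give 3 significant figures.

3.90e20 W

Power is [E]/[T] = [E]²/ℏ.
1 GeV² → 1/ℏ × (1 GeV in J)² = 2.44e14 W.
Convert the energy scale: 1.60 TeV² = 1.60e6 GeV².
Result: 1.60e6 × 2.44e14 = 3.90e20 W.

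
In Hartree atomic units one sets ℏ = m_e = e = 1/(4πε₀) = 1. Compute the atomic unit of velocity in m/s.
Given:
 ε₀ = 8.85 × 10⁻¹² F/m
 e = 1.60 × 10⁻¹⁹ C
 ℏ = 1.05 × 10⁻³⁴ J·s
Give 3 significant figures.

2.19 × 10⁶ m/s

v_au = e²/(4πε₀ℏ)
  = 2.56 × 10⁻³⁸ / 1.17 × 10⁻⁴⁴
  = 2.19 × 10⁶ m/s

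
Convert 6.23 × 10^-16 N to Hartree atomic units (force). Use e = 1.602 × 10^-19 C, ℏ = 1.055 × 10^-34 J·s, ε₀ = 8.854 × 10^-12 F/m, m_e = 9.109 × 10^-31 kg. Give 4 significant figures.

atomic unit of force: F_au = E_h/a₀ = m_e²e⁶/((4πε₀)³ℏ⁴) = 8.220 × 10^-8 N.
6.23 × 10^-16 / 8.220 × 10^-8 = 7.579 × 10^-9

7.579 × 10^-9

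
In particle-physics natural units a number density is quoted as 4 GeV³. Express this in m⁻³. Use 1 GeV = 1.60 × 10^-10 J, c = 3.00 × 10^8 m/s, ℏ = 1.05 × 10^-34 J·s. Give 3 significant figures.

5.24 × 10^47 m⁻³

Number density is [L]⁻³ = [E]³/(ℏc)³.
1 GeV³ → 1/(ℏc)³ × (1 GeV in J)³ = 1.31 × 10^47 m⁻³.
Result: 4 × 1.31 × 10^47 = 5.24 × 10^47 m⁻³.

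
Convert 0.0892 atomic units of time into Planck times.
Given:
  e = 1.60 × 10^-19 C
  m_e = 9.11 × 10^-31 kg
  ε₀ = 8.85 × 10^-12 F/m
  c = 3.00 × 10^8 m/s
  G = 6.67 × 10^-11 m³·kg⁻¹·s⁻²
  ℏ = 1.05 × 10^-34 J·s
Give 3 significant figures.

3.98 × 10^25

atomic unit of time: τ_au = (4πε₀)²ℏ³/(m_e e⁴) = 2.40 × 10^-17 s
Planck time: t_P = √(ℏG/c⁵) = 5.37 × 10^-44 s
0.0892 × 2.40 × 10^-17 / 5.37 × 10^-44 = 3.98 × 10^25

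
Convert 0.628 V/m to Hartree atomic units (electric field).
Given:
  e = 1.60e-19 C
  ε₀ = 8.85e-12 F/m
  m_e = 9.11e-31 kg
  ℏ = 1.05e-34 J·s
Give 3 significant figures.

atomic unit of electric field: E_au = E_h/(e a₀) = m_e²e⁵/((4πε₀)³ℏ⁴) = 5.20e11 V/m.
0.628 / 5.20e11 = 1.21e-12

1.21e-12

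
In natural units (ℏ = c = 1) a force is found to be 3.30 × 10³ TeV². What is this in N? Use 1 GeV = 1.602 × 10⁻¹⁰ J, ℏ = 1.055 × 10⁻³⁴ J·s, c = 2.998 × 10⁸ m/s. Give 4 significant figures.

2.678 × 10¹⁵ N

Force is [E]/[L] = [E]²/(ℏc); restore (ℏc)⁻¹.
1 GeV² → 1/(ℏc) × (1 GeV in J)² = 8.114 × 10⁵ N.
Convert the energy scale: 3.30 × 10³ TeV² = 3.30 × 10⁹ GeV².
Result: 3.30 × 10⁹ × 8.114 × 10⁵ = 2.678 × 10¹⁵ N.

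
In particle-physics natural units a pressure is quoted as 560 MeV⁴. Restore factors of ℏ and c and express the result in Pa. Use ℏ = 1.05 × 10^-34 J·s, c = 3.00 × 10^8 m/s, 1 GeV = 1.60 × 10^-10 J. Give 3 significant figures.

Pressure is [E]/[L]³ = [E]⁴/(ℏc)³.
1 GeV⁴ → 1/(ℏc)³ × (1 GeV in J)⁴ = 2.10 × 10^37 Pa.
Convert the energy scale: 560 MeV⁴ = 5.60 × 10^-10 GeV⁴.
Result: 5.60 × 10^-10 × 2.10 × 10^37 = 1.17 × 10^28 Pa.

1.17 × 10^28 Pa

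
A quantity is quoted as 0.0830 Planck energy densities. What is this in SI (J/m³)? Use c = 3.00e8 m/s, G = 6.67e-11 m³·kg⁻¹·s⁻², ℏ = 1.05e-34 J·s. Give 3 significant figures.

One Planck energy density: u_P = c⁷/(ℏG²) = 4.68e113 J/m³.
0.0830 × 4.68e113 J/m³ = 3.89e112 J/m³

3.89e112 J/m³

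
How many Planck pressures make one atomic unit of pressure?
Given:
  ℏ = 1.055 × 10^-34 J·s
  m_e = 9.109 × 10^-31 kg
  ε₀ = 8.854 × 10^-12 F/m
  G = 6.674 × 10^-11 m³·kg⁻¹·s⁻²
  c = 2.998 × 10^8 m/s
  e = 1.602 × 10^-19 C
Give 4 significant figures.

6.323 × 10^-101

atomic unit of pressure: P_au = E_h/a₀³ = m_e⁴e¹⁰/((4πε₀)⁵ℏ⁸) = 2.929 × 10^13 Pa
Planck pressure: p_P = c⁷/(ℏG²) = 4.632 × 10^113 Pa
ratio = 2.929 × 10^13 / 4.632 × 10^113 = 6.323 × 10^-101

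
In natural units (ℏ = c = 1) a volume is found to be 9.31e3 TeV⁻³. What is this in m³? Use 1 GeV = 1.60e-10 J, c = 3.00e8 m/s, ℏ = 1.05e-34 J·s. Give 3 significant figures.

Volume is [L]³ = [E]⁻³·(ℏc)³.
1 GeV⁻³ → (ℏc)³ × (1 GeV in J)⁻³ = 7.63e-48 m³.
Convert the energy scale: 9.31e3 TeV⁻³ = 9.31e-6 GeV⁻³.
Result: 9.31e-6 × 7.63e-48 = 7.10e-53 m³.

7.10e-53 m³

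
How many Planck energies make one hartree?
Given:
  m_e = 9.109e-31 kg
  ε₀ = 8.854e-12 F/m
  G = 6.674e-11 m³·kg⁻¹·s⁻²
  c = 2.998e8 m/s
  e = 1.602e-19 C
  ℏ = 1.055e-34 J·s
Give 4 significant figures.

hartree: E_h = m_e e⁴/(4πε₀ℏ)² = 4.354e-18 J
Planck energy: E_P = √(ℏc⁵/G) = 1.957e9 J
ratio = 4.354e-18 / 1.957e9 = 2.225e-27

2.225e-27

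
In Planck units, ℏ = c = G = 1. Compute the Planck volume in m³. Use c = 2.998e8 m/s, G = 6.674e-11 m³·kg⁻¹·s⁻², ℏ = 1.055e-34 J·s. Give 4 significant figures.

From ℏ = c = G = 1 the volume scale is V_P = (ℏG/c³)^(3/2).
  = √(1.784e-209)
  = 4.224e-105 m³

4.224e-105 m³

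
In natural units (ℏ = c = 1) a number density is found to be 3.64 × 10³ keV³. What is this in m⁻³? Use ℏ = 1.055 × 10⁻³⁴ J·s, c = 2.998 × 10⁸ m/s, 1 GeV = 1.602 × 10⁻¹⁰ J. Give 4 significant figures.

4.730 × 10³² m⁻³

Number density is [L]⁻³ = [E]³/(ℏc)³.
1 GeV³ → 1/(ℏc)³ × (1 GeV in J)³ = 1.299 × 10⁴⁷ m⁻³.
Convert the energy scale: 3.64 × 10³ keV³ = 3.64 × 10⁻¹⁵ GeV³.
Result: 3.64 × 10⁻¹⁵ × 1.299 × 10⁴⁷ = 4.730 × 10³² m⁻³.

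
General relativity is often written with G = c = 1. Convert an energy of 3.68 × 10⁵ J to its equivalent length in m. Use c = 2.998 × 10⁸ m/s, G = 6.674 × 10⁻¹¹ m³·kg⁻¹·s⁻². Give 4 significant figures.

Energy → length via G/c⁴.
3.68 × 10⁵ J × (G/c⁴) = 3.040 × 10⁻³⁹ m

3.040 × 10⁻³⁹ m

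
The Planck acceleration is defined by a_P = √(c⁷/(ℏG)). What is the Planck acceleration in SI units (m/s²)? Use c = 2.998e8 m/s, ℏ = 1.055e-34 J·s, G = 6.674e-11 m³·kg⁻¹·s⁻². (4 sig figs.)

a_P = √(c⁷/(ℏG))
  = √(3.092e103)
  = 5.560e51 m/s²

5.560e51 m/s²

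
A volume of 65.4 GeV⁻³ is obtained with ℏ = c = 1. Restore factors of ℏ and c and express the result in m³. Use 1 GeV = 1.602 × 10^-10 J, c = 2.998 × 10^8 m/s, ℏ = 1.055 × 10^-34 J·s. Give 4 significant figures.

5.033 × 10^-46 m³

Volume is [L]³ = [E]⁻³·(ℏc)³.
1 GeV⁻³ → (ℏc)³ × (1 GeV in J)⁻³ = 7.696 × 10^-48 m³.
Result: 65.4 × 7.696 × 10^-48 = 5.033 × 10^-46 m³.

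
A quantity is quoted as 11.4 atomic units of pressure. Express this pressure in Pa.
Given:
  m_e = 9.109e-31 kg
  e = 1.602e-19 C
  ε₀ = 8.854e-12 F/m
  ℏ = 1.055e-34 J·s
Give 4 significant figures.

One atomic unit of pressure: P_au = E_h/a₀³ = m_e⁴e¹⁰/((4πε₀)⁵ℏ⁸) = 2.929e13 Pa.
11.4 × 2.929e13 Pa = 3.339e14 Pa

3.339e14 Pa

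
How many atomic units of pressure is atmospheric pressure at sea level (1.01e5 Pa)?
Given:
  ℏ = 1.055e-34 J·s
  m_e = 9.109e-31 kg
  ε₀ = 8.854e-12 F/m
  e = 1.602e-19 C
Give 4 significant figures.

3.448e-9

atomic unit of pressure: P_au = E_h/a₀³ = m_e⁴e¹⁰/((4πε₀)⁵ℏ⁸) = 2.929e13 Pa.
1.01e5 / 2.929e13 = 3.448e-9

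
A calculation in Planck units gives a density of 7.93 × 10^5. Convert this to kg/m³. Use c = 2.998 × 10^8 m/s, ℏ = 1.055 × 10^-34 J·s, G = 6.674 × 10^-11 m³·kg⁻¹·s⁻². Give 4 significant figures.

One Planck density: ρ_P = c⁵/(ℏG²) = 5.154 × 10^96 kg/m³.
7.93 × 10^5 × 5.154 × 10^96 kg/m³ = 4.087 × 10^102 kg/m³

4.087 × 10^102 kg/m³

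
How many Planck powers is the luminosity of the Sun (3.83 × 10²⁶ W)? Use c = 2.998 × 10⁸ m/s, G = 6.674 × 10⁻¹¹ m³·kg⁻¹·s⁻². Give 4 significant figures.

Planck power: P_P = c⁵/G = 3.629 × 10⁵² W.
3.83 × 10²⁶ / 3.629 × 10⁵² = 1.055 × 10⁻²⁶

1.055 × 10⁻²⁶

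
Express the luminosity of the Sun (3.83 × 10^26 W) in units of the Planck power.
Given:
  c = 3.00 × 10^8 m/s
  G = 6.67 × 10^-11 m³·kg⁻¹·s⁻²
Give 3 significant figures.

Planck power: P_P = c⁵/G = 3.64 × 10^52 W.
3.83 × 10^26 / 3.64 × 10^52 = 1.05 × 10^-26

1.05 × 10^-26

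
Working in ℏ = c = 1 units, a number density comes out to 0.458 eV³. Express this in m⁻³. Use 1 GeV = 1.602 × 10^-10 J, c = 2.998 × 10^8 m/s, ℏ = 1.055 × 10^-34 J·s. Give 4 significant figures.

5.951 × 10^19 m⁻³

Number density is [L]⁻³ = [E]³/(ℏc)³.
1 GeV³ → 1/(ℏc)³ × (1 GeV in J)³ = 1.299 × 10^47 m⁻³.
Convert the energy scale: 0.458 eV³ = 4.58 × 10^-28 GeV³.
Result: 4.58 × 10^-28 × 1.299 × 10^47 = 5.951 × 10^19 m⁻³.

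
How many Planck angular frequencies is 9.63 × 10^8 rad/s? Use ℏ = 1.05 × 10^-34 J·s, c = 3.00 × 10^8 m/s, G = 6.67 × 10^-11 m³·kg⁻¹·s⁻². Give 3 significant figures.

5.17 × 10^-35

Planck angular frequency: ω_P = √(c⁵/(ℏG)) = 1.86 × 10^43 rad/s.
9.63 × 10^8 / 1.86 × 10^43 = 5.17 × 10^-35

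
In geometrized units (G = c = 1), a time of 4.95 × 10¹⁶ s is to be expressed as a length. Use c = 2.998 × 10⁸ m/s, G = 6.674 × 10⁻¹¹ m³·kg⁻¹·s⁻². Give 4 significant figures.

1.484 × 10²⁵ m

Time → length via c.
4.95 × 10¹⁶ s × (c) = 1.484 × 10²⁵ m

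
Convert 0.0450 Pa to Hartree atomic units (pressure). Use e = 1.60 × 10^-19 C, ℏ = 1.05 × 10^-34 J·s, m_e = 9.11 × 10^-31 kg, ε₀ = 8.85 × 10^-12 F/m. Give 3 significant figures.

atomic unit of pressure: P_au = E_h/a₀³ = m_e⁴e¹⁰/((4πε₀)⁵ℏ⁸) = 3.01 × 10^13 Pa.
0.0450 / 3.01 × 10^13 = 1.49 × 10^-15

1.49 × 10^-15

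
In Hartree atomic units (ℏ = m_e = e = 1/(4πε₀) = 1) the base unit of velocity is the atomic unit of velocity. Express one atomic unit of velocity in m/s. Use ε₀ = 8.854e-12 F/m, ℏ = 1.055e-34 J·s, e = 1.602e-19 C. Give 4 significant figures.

2.186e6 m/s

v_au = e²/(4πε₀ℏ)
  = 2.566e-38 / 1.174e-44
  = 2.186e6 m/s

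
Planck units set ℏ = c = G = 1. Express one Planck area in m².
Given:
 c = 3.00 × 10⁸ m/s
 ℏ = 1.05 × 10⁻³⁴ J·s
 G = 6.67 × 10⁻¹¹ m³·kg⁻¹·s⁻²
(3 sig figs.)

The unique combination of the constants set to 1 with dimensions of area is A_P = ℏG/c³.
  = 7.00 × 10⁻⁴⁵ / 2.70 × 10²⁵
  = 2.59 × 10⁻⁷⁰ m²

2.59 × 10⁻⁷⁰ m²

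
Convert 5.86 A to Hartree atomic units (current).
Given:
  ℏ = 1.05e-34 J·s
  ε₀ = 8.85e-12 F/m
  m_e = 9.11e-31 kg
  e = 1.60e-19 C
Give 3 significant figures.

878

atomic unit of electric current: I_au = e E_h/ℏ = m_e e⁵/((4πε₀)²ℏ³) = 6.67e-3 A.
5.86 / 6.67e-3 = 878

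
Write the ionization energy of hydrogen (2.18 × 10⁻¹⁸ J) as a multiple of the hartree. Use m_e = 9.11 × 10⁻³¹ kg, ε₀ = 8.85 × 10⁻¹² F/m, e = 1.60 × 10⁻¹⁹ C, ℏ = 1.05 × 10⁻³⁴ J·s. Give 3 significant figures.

hartree: E_h = m_e e⁴/(4πε₀ℏ)² = 4.38 × 10⁻¹⁸ J.
2.18 × 10⁻¹⁸ / 4.38 × 10⁻¹⁸ = 0.498

0.498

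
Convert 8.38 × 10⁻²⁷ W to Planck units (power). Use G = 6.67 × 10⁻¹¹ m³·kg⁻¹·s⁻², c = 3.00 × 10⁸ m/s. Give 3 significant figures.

2.30 × 10⁻⁷⁹

Planck power: P_P = c⁵/G = 3.64 × 10⁵² W.
8.38 × 10⁻²⁷ / 3.64 × 10⁵² = 2.30 × 10⁻⁷⁹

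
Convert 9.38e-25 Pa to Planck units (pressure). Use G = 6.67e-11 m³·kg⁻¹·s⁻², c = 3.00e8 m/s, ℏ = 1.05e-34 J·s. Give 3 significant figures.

Planck pressure: p_P = c⁷/(ℏG²) = 4.68e113 Pa.
9.38e-25 / 4.68e113 = 2.00e-138

2.00e-138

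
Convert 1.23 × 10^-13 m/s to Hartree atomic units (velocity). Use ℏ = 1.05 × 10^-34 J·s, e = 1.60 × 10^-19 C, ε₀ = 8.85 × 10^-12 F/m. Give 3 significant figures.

atomic unit of velocity: v_au = e²/(4πε₀ℏ) = 2.19 × 10^6 m/s.
1.23 × 10^-13 / 2.19 × 10^6 = 5.61 × 10^-20

5.61 × 10^-20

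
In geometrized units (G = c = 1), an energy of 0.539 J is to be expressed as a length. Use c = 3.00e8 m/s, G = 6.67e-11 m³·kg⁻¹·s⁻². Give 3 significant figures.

Energy → length via G/c⁴.
0.539 J × (G/c⁴) = 4.44e-45 m

4.44e-45 m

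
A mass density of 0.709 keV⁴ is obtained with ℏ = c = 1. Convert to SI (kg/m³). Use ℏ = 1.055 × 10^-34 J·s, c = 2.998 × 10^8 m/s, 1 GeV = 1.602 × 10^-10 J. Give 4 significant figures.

1.642 × 10^-4 kg/m³

Mass density is [E]/(c²[L]³) = [E]⁴/(ℏ³c⁵).
1 GeV⁴ → 1/(ℏ³c⁵) × (1 GeV in J)⁴ = 2.316 × 10^20 kg/m³.
Convert the energy scale: 0.709 keV⁴ = 7.09 × 10^-25 GeV⁴.
Result: 7.09 × 10^-25 × 2.316 × 10^20 = 1.642 × 10^-4 kg/m³.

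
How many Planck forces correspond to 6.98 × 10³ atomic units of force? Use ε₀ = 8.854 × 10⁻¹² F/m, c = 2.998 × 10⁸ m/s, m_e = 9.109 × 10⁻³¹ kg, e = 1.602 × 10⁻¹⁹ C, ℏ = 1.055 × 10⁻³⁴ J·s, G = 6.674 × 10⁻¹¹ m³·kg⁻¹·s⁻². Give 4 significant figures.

4.740 × 10⁻⁴⁸

atomic unit of force: F_au = E_h/a₀ = m_e²e⁶/((4πε₀)³ℏ⁴) = 8.220 × 10⁻⁸ N
Planck force: F_P = c⁴/G = 1.210 × 10⁴⁴ N
6.98 × 10³ × 8.220 × 10⁻⁸ / 1.210 × 10⁴⁴ = 4.740 × 10⁻⁴⁸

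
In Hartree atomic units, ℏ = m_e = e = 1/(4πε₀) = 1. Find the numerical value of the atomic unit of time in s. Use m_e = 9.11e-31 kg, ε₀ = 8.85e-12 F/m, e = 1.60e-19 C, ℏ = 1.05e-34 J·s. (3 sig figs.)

2.40e-17 s

Dimensional analysis gives τ_au = (4πε₀)²ℏ³/(m_e e⁴).
E_h = 4.38e-18 J
ℏ/E_h = 2.40e-17 s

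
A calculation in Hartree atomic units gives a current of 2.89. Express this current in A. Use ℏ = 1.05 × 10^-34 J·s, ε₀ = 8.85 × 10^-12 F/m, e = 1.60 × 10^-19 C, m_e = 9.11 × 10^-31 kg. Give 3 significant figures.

One atomic unit of electric current: I_au = e E_h/ℏ = m_e e⁵/((4πε₀)²ℏ³) = 6.67 × 10^-3 A.
2.89 × 6.67 × 10^-3 A = 0.0193 A

0.0193 A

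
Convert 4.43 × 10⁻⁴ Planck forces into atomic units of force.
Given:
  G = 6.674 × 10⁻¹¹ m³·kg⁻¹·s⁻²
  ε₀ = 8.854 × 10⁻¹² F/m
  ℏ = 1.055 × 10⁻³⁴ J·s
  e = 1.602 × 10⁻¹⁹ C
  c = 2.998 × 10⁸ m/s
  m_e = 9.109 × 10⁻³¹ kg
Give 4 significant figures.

Planck force: F_P = c⁴/G = 1.210 × 10⁴⁴ N
atomic unit of force: F_au = E_h/a₀ = m_e²e⁶/((4πε₀)³ℏ⁴) = 8.220 × 10⁻⁸ N
4.43 × 10⁻⁴ × 1.210 × 10⁴⁴ / 8.220 × 10⁻⁸ = 6.524 × 10⁴⁷

6.524 × 10⁴⁷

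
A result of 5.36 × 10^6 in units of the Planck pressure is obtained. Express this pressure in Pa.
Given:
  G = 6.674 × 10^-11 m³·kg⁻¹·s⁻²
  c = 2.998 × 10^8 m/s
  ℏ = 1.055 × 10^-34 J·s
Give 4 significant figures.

One Planck pressure: p_P = c⁷/(ℏG²) = 4.632 × 10^113 Pa.
5.36 × 10^6 × 4.632 × 10^113 Pa = 2.483 × 10^120 Pa

2.483 × 10^120 Pa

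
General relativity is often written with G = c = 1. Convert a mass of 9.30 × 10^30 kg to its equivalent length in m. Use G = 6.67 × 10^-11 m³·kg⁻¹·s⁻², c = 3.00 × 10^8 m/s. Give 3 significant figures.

In G = c = 1 units mass has dimensions of length; the conversion factor is G/c².
9.30 × 10^30 kg × (G/c²) = 6.89 × 10^3 m

6.89 × 10^3 m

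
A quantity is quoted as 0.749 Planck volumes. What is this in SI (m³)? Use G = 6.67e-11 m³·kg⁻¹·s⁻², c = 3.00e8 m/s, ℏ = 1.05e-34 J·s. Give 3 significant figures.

3.13e-105 m³

One Planck volume: V_P = (ℏG/c³)^(3/2) = 4.18e-105 m³.
0.749 × 4.18e-105 m³ = 3.13e-105 m³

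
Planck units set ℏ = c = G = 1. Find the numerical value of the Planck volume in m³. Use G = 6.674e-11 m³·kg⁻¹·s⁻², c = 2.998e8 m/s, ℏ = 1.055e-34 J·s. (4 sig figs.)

From ℏ = c = G = 1 the volume scale is V_P = (ℏG/c³)^(3/2).
  = √(1.784e-209)
  = 4.224e-105 m³

4.224e-105 m³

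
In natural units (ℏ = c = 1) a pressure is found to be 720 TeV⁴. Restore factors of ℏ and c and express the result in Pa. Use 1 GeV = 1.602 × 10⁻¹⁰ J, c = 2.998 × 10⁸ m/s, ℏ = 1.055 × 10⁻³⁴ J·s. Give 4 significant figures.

Pressure is [E]/[L]³ = [E]⁴/(ℏc)³.
1 GeV⁴ → 1/(ℏc)³ × (1 GeV in J)⁴ = 2.082 × 10³⁷ Pa.
Convert the energy scale: 720 TeV⁴ = 7.20 × 10¹⁴ GeV⁴.
Result: 7.20 × 10¹⁴ × 2.082 × 10³⁷ = 1.499 × 10⁵² Pa.

1.499 × 10⁵² Pa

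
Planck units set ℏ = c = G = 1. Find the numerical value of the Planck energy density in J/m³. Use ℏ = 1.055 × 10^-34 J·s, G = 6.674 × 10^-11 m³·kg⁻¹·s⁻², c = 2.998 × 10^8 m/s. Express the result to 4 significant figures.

4.632 × 10^113 J/m³

The unique combination of the constants set to 1 with dimensions of energy density is u_P = c⁷/(ℏG²).
  = 2.177 × 10^59 / 4.699 × 10^-55
  = 4.632 × 10^113 J/m³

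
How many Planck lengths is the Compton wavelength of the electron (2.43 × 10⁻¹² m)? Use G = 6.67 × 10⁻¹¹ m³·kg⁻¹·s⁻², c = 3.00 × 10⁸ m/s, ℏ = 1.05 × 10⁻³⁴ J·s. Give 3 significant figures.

Planck length: ℓ_P = √(ℏG/c³) = 1.61 × 10⁻³⁵ m.
2.43 × 10⁻¹² / 1.61 × 10⁻³⁵ = 1.51 × 10²³

1.51 × 10²³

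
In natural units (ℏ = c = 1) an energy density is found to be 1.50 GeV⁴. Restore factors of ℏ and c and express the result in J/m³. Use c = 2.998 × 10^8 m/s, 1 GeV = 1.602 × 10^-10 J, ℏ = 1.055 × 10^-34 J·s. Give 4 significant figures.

3.122 × 10^37 J/m³

[E]/[L]³ = [E]⁴/(ℏc)³; restore (ℏc)⁻³.
1 GeV⁴ → 1/(ℏc)³ × (1 GeV in J)⁴ = 2.082 × 10^37 J/m³.
Result: 1.50 × 2.082 × 10^37 = 3.122 × 10^37 J/m³.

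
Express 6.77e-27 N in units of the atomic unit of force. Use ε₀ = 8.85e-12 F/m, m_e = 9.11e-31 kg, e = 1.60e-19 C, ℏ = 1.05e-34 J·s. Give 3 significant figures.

atomic unit of force: F_au = E_h/a₀ = m_e²e⁶/((4πε₀)³ℏ⁴) = 8.33e-8 N.
6.77e-27 / 8.33e-8 = 8.13e-20

8.13e-20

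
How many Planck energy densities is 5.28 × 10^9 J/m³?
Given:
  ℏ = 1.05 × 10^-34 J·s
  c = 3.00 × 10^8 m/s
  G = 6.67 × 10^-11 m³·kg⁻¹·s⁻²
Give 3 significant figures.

Planck energy density: u_P = c⁷/(ℏG²) = 4.68 × 10^113 J/m³.
5.28 × 10^9 / 4.68 × 10^113 = 1.13 × 10^-104

1.13 × 10^-104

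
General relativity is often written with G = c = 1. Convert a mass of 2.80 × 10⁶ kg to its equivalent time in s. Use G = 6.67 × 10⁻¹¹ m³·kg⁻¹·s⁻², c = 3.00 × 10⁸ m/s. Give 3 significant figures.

Mass → time via G/c³.
2.80 × 10⁶ kg × (G/c³) = 6.92 × 10⁻³⁰ s

6.92 × 10⁻³⁰ s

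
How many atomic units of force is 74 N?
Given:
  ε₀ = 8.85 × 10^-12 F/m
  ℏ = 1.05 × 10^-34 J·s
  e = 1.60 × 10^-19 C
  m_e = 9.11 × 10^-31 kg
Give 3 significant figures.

8.89 × 10^8

atomic unit of force: F_au = E_h/a₀ = m_e²e⁶/((4πε₀)³ℏ⁴) = 8.33 × 10^-8 N.
74 / 8.33 × 10^-8 = 8.89 × 10^8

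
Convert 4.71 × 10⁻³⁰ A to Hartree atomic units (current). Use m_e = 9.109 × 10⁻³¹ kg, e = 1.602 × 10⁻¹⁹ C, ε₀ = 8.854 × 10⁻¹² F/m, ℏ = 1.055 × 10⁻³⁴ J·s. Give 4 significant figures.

7.124 × 10⁻²⁸

atomic unit of electric current: I_au = e E_h/ℏ = m_e e⁵/((4πε₀)²ℏ³) = 6.612 × 10⁻³ A.
4.71 × 10⁻³⁰ / 6.612 × 10⁻³ = 7.124 × 10⁻²⁸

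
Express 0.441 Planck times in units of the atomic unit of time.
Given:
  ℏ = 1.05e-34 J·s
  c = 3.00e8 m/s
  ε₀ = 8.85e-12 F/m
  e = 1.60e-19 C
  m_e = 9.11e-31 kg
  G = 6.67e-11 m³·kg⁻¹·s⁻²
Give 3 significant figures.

Planck time: t_P = √(ℏG/c⁵) = 5.37e-44 s
atomic unit of time: τ_au = (4πε₀)²ℏ³/(m_e e⁴) = 2.40e-17 s
0.441 × 5.37e-44 / 2.40e-17 = 9.87e-28

9.87e-28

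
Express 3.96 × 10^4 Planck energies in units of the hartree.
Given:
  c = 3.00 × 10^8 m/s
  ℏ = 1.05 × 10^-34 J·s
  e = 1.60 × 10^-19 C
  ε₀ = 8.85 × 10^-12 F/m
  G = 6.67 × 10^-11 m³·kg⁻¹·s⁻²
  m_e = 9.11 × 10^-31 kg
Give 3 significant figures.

Planck energy: E_P = √(ℏc⁵/G) = 1.96 × 10^9 J
hartree: E_h = m_e e⁴/(4πε₀ℏ)² = 4.38 × 10^-18 J
3.96 × 10^4 × 1.96 × 10^9 / 4.38 × 10^-18 = 1.77 × 10^31

1.77 × 10^31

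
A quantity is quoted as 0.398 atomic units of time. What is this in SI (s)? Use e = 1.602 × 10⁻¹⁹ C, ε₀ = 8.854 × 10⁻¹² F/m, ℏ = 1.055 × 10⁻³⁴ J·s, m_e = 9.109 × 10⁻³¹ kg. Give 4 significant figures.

9.643 × 10⁻¹⁸ s

One atomic unit of time: τ_au = (4πε₀)²ℏ³/(m_e e⁴) = 2.423 × 10⁻¹⁷ s.
0.398 × 2.423 × 10⁻¹⁷ s = 9.643 × 10⁻¹⁸ s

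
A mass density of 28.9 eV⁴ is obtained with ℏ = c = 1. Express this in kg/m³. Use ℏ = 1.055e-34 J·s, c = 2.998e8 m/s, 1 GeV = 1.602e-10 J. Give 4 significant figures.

6.693e-15 kg/m³

Mass density is [E]/(c²[L]³) = [E]⁴/(ℏ³c⁵).
1 GeV⁴ → 1/(ℏ³c⁵) × (1 GeV in J)⁴ = 2.316e20 kg/m³.
Convert the energy scale: 28.9 eV⁴ = 2.89e-35 GeV⁴.
Result: 2.89e-35 × 2.316e20 = 6.693e-15 kg/m³.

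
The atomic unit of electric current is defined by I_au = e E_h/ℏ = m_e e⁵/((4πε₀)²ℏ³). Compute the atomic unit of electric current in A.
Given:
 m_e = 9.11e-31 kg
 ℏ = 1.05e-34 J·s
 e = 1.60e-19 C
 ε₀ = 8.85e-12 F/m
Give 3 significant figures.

6.67e-3 A

I_au = e E_h/ℏ = m_e e⁵/((4πε₀)²ℏ³)
E_h = 4.38e-18 J
e·E_h/ℏ = 6.67e-3 A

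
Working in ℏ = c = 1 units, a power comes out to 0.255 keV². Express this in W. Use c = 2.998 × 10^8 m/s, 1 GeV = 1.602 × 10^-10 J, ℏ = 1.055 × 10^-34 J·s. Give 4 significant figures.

Power is [E]/[T] = [E]²/ℏ.
1 GeV² → 1/ℏ × (1 GeV in J)² = 2.433 × 10^14 W.
Convert the energy scale: 0.255 keV² = 2.55 × 10^-13 GeV².
Result: 2.55 × 10^-13 × 2.433 × 10^14 = 62.03 W.

62.03 W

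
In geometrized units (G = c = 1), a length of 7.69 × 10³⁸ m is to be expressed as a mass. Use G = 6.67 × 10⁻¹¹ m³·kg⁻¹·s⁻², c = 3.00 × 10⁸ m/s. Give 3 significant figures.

Length → mass via c²/G.
7.69 × 10³⁸ m × (c²/G) = 1.04 × 10⁶⁶ kg

1.04 × 10⁶⁶ kg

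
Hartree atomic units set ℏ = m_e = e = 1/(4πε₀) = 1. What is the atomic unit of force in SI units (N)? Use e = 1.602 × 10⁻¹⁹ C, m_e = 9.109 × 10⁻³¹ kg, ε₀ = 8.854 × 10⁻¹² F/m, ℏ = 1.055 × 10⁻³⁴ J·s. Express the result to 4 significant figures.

8.220 × 10⁻⁸ N

Dimensional analysis gives F_au = E_h/a₀ = m_e²e⁶/((4πε₀)³ℏ⁴).
E_h = 4.354 × 10⁻¹⁸ J
a₀ = 5.297 × 10⁻¹¹ m
E_h/a₀ = 8.220 × 10⁻⁸ N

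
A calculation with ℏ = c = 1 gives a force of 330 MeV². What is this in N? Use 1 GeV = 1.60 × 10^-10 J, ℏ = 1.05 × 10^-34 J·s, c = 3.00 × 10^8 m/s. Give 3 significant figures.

Force is [E]/[L] = [E]²/(ℏc); restore (ℏc)⁻¹.
1 GeV² → 1/(ℏc) × (1 GeV in J)² = 8.13 × 10^5 N.
Convert the energy scale: 330 MeV² = 3.30 × 10^-4 GeV².
Result: 3.30 × 10^-4 × 8.13 × 10^5 = 268 N.

268 N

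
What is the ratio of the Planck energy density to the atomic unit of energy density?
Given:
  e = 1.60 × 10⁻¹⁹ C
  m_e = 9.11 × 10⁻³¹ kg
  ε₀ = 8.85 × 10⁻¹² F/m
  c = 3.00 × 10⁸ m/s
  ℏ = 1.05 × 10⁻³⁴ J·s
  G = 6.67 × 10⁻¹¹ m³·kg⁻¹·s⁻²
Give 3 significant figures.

Planck energy density: u_P = c⁷/(ℏG²) = 4.68 × 10¹¹³ J/m³
atomic unit of energy density: u_au = E_h/a₀³ = m_e⁴e¹⁰/((4πε₀)⁵ℏ⁸) = 3.01 × 10¹³ J/m³
ratio = 4.68 × 10¹¹³ / 3.01 × 10¹³ = 1.55 × 10¹⁰⁰

1.55 × 10¹⁰⁰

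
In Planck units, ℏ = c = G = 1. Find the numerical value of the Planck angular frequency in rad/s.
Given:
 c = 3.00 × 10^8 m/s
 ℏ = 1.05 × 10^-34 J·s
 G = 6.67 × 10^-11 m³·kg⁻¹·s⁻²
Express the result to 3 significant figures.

Dimensional analysis gives ω_P = √(c⁵/(ℏG)).
  = √(3.47 × 10^86)
  = 1.86 × 10^43 rad/s

1.86 × 10^43 rad/s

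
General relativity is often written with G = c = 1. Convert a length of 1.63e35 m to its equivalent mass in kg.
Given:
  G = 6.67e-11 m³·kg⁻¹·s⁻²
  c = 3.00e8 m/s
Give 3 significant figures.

2.20e62 kg

Length → mass via c²/G.
1.63e35 m × (c²/G) = 2.20e62 kg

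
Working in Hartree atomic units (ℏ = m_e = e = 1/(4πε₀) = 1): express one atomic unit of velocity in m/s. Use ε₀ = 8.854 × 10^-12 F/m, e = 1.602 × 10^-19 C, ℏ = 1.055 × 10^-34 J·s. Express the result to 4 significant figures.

Dimensional analysis gives v_au = e²/(4πε₀ℏ).
  = 2.566 × 10^-38 / 1.174 × 10^-44
  = 2.186 × 10^6 m/s

2.186 × 10^6 m/s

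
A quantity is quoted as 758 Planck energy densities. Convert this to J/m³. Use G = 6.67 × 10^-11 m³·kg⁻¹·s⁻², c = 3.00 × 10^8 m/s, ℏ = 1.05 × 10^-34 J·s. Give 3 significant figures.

3.55 × 10^116 J/m³

One Planck energy density: u_P = c⁷/(ℏG²) = 4.68 × 10^113 J/m³.
758 × 4.68 × 10^113 J/m³ = 3.55 × 10^116 J/m³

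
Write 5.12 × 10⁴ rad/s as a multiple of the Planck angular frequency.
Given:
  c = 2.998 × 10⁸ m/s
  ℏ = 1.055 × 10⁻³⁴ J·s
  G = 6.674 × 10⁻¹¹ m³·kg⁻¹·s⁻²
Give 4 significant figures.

Planck angular frequency: ω_P = √(c⁵/(ℏG)) = 1.855 × 10⁴³ rad/s.
5.12 × 10⁴ / 1.855 × 10⁴³ = 2.761 × 10⁻³⁹

2.761 × 10⁻³⁹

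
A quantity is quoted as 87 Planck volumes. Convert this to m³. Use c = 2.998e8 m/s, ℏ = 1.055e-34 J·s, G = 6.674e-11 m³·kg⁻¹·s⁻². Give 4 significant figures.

One Planck volume: V_P = (ℏG/c³)^(3/2) = 4.224e-105 m³.
87 × 4.224e-105 m³ = 3.675e-103 m³

3.675e-103 m³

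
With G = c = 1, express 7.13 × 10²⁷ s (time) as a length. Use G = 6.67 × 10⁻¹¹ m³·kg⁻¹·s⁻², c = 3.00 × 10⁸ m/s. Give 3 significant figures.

Time → length via c.
7.13 × 10²⁷ s × (c) = 2.14 × 10³⁶ m

2.14 × 10³⁶ m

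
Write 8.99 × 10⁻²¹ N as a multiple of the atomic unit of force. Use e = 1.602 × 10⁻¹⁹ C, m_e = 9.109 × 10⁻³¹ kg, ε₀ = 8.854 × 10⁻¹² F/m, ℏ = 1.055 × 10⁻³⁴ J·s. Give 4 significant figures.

atomic unit of force: F_au = E_h/a₀ = m_e²e⁶/((4πε₀)³ℏ⁴) = 8.220 × 10⁻⁸ N.
8.99 × 10⁻²¹ / 8.220 × 10⁻⁸ = 1.094 × 10⁻¹³

1.094 × 10⁻¹³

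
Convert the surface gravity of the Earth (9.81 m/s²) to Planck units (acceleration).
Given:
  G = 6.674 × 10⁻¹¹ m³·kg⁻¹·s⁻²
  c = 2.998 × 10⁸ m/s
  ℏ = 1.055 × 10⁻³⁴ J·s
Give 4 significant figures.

1.764 × 10⁻⁵¹

Planck acceleration: a_P = √(c⁷/(ℏG)) = 5.560 × 10⁵¹ m/s².
9.81 / 5.560 × 10⁵¹ = 1.764 × 10⁻⁵¹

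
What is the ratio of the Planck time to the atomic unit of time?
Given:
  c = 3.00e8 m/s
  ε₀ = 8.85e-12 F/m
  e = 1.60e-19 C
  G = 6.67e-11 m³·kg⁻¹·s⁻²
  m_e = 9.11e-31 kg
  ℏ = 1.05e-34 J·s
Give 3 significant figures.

Planck time: t_P = √(ℏG/c⁵) = 5.37e-44 s
atomic unit of time: τ_au = (4πε₀)²ℏ³/(m_e e⁴) = 2.40e-17 s
ratio = 5.37e-44 / 2.40e-17 = 2.24e-27

2.24e-27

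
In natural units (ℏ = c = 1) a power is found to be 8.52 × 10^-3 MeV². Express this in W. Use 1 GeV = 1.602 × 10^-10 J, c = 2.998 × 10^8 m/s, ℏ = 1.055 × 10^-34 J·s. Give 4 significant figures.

Power is [E]/[T] = [E]²/ℏ.
1 GeV² → 1/ℏ × (1 GeV in J)² = 2.433 × 10^14 W.
Convert the energy scale: 8.52 × 10^-3 MeV² = 8.52 × 10^-9 GeV².
Result: 8.52 × 10^-9 × 2.433 × 10^14 = 2.073 × 10^6 W.

2.073 × 10^6 W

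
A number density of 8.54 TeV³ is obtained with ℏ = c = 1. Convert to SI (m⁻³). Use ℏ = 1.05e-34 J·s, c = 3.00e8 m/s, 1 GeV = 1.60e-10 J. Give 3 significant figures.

1.12e57 m⁻³

Number density is [L]⁻³ = [E]³/(ℏc)³.
1 GeV³ → 1/(ℏc)³ × (1 GeV in J)³ = 1.31e47 m⁻³.
Convert the energy scale: 8.54 TeV³ = 8.54e9 GeV³.
Result: 8.54e9 × 1.31e47 = 1.12e57 m⁻³.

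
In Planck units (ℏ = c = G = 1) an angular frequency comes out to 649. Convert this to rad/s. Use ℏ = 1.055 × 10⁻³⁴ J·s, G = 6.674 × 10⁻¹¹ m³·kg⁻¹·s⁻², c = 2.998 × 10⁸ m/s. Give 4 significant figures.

1.204 × 10⁴⁶ rad/s

One Planck angular frequency: ω_P = √(c⁵/(ℏG)) = 1.855 × 10⁴³ rad/s.
649 × 1.855 × 10⁴³ rad/s = 1.204 × 10⁴⁶ rad/s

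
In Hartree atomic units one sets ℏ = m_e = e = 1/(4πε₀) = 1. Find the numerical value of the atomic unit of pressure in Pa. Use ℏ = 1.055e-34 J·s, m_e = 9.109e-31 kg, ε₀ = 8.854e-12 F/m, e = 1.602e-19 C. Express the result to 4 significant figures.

P_au = E_h/a₀³ = m_e⁴e¹⁰/((4πε₀)⁵ℏ⁸)
E_h = 4.354e-18 J
a₀ = 5.297e-11 m
E_h/a₀³ = 2.929e13 Pa

2.929e13 Pa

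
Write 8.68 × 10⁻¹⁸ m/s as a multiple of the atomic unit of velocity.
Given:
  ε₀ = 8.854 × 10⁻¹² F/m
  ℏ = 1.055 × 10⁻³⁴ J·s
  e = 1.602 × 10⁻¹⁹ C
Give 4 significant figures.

3.970 × 10⁻²⁴

atomic unit of velocity: v_au = e²/(4πε₀ℏ) = 2.186 × 10⁶ m/s.
8.68 × 10⁻¹⁸ / 2.186 × 10⁶ = 3.970 × 10⁻²⁴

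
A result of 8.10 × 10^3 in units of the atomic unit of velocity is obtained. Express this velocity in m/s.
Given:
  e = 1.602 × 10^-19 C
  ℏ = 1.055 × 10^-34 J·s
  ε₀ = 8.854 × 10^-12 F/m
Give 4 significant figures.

One atomic unit of velocity: v_au = e²/(4πε₀ℏ) = 2.186 × 10^6 m/s.
8.10 × 10^3 × 2.186 × 10^6 m/s = 1.771 × 10^10 m/s

1.771 × 10^10 m/s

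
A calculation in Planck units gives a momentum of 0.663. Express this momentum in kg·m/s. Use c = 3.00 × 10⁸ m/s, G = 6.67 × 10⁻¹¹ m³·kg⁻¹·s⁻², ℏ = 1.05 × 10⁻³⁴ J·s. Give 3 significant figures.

One Planck momentum: p_P = √(ℏc³/G) = 6.52 kg·m/s.
0.663 × 6.52 kg·m/s = 4.32 kg·m/s

4.32 kg·m/s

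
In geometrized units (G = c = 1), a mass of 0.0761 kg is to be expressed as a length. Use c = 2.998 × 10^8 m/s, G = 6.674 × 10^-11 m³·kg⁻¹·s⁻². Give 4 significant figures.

In G = c = 1 units mass has dimensions of length; the conversion factor is G/c².
0.0761 kg × (G/c²) = 5.651 × 10^-29 m

5.651 × 10^-29 m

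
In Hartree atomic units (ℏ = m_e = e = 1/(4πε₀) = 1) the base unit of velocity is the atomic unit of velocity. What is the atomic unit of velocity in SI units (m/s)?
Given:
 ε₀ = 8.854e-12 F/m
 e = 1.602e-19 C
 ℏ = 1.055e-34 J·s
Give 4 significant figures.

2.186e6 m/s

v_au = e²/(4πε₀ℏ)
  = 2.566e-38 / 1.174e-44
  = 2.186e6 m/s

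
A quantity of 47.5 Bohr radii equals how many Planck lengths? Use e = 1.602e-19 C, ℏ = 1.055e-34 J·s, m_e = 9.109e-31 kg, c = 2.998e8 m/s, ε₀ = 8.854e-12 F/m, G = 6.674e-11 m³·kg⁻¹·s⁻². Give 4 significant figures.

Bohr radius: a₀ = 4πε₀ℏ²/(m_e e²) = 5.297e-11 m
Planck length: ℓ_P = √(ℏG/c³) = 1.616e-35 m
47.5 × 5.297e-11 / 1.616e-35 = 1.557e26

1.557e26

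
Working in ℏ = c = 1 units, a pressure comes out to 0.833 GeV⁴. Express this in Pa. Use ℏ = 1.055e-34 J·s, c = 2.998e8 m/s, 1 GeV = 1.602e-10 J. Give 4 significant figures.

1.734e37 Pa

Pressure is [E]/[L]³ = [E]⁴/(ℏc)³.
1 GeV⁴ → 1/(ℏc)³ × (1 GeV in J)⁴ = 2.082e37 Pa.
Result: 0.833 × 2.082e37 = 1.734e37 Pa.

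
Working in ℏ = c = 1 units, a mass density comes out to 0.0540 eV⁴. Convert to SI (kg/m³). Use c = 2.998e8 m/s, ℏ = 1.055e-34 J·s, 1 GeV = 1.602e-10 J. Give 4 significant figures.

1.251e-17 kg/m³

Mass density is [E]/(c²[L]³) = [E]⁴/(ℏ³c⁵).
1 GeV⁴ → 1/(ℏ³c⁵) × (1 GeV in J)⁴ = 2.316e20 kg/m³.
Convert the energy scale: 0.0540 eV⁴ = 5.40e-38 GeV⁴.
Result: 5.40e-38 × 2.316e20 = 1.251e-17 kg/m³.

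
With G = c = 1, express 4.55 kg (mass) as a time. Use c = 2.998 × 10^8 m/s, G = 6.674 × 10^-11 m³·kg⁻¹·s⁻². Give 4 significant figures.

Mass → time via G/c³.
4.55 kg × (G/c³) = 1.127 × 10^-35 s

1.127 × 10^-35 s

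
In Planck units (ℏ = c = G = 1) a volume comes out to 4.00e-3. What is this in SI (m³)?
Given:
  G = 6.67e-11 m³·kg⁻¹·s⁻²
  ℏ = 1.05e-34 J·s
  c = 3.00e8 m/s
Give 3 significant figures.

One Planck volume: V_P = (ℏG/c³)^(3/2) = 4.18e-105 m³.
4.00e-3 × 4.18e-105 m³ = 1.67e-107 m³

1.67e-107 m³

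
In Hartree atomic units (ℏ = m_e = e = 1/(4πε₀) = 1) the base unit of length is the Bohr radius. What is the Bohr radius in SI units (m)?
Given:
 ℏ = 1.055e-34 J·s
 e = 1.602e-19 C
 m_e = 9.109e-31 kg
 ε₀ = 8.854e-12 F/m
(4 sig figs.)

a₀ = 4πε₀ℏ²/(m_e e²)
  = 1.238e-78 / 2.338e-68
  = 5.297e-11 m

5.297e-11 m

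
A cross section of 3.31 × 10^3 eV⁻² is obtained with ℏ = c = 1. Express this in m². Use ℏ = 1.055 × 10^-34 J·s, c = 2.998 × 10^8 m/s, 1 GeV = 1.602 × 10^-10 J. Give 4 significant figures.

Area is [L]² = [E]⁻²·(ℏc)²; restore (ℏc)².
1 GeV⁻² → (ℏc)² × (1 GeV in J)⁻² = 3.898 × 10^-32 m².
Convert the energy scale: 3.31 × 10^3 eV⁻² = 3.31 × 10^21 GeV⁻².
Result: 3.31 × 10^21 × 3.898 × 10^-32 = 1.290 × 10^-10 m².

1.290 × 10^-10 m²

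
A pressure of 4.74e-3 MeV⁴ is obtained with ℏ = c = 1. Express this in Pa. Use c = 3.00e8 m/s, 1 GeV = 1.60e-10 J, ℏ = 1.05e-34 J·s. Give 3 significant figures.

Pressure is [E]/[L]³ = [E]⁴/(ℏc)³.
1 GeV⁴ → 1/(ℏc)³ × (1 GeV in J)⁴ = 2.10e37 Pa.
Convert the energy scale: 4.74e-3 MeV⁴ = 4.74e-15 GeV⁴.
Result: 4.74e-15 × 2.10e37 = 9.94e22 Pa.

9.94e22 Pa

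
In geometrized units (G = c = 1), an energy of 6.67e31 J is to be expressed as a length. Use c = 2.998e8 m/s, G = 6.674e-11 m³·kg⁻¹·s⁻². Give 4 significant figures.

Energy → length via G/c⁴.
6.67e31 J × (G/c⁴) = 5.510e-13 m

5.510e-13 m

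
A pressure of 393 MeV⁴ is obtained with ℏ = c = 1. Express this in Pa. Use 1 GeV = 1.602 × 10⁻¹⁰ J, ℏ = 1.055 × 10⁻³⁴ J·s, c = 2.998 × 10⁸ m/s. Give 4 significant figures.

Pressure is [E]/[L]³ = [E]⁴/(ℏc)³.
1 GeV⁴ → 1/(ℏc)³ × (1 GeV in J)⁴ = 2.082 × 10³⁷ Pa.
Convert the energy scale: 393 MeV⁴ = 3.93 × 10⁻¹⁰ GeV⁴.
Result: 3.93 × 10⁻¹⁰ × 2.082 × 10³⁷ = 8.181 × 10²⁷ Pa.

8.181 × 10²⁷ Pa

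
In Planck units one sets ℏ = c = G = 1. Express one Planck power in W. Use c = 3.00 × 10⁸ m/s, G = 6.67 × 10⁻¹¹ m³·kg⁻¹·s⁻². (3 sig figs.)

P_P = c⁵/G
  = 2.43 × 10⁴² / 6.67 × 10⁻¹¹
  = 3.64 × 10⁵² W

3.64 × 10⁵² W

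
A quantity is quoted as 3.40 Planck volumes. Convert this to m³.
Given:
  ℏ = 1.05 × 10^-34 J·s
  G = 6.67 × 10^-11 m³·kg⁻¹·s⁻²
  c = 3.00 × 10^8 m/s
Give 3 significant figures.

One Planck volume: V_P = (ℏG/c³)^(3/2) = 4.18 × 10^-105 m³.
3.40 × 4.18 × 10^-105 m³ = 1.42 × 10^-104 m³

1.42 × 10^-104 m³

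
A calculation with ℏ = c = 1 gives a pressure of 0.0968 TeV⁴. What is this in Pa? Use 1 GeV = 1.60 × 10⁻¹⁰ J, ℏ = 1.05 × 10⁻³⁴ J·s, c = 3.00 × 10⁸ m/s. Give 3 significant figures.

2.03 × 10⁴⁸ Pa

Pressure is [E]/[L]³ = [E]⁴/(ℏc)³.
1 GeV⁴ → 1/(ℏc)³ × (1 GeV in J)⁴ = 2.10 × 10³⁷ Pa.
Convert the energy scale: 0.0968 TeV⁴ = 9.68 × 10¹⁰ GeV⁴.
Result: 9.68 × 10¹⁰ × 2.10 × 10³⁷ = 2.03 × 10⁴⁸ Pa.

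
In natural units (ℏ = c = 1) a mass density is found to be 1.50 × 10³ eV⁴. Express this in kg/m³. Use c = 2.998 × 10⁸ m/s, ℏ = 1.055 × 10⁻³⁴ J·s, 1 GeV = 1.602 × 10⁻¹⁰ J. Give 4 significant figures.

3.474 × 10⁻¹³ kg/m³

Mass density is [E]/(c²[L]³) = [E]⁴/(ℏ³c⁵).
1 GeV⁴ → 1/(ℏ³c⁵) × (1 GeV in J)⁴ = 2.316 × 10²⁰ kg/m³.
Convert the energy scale: 1.50 × 10³ eV⁴ = 1.50 × 10⁻³³ GeV⁴.
Result: 1.50 × 10⁻³³ × 2.316 × 10²⁰ = 3.474 × 10⁻¹³ kg/m³.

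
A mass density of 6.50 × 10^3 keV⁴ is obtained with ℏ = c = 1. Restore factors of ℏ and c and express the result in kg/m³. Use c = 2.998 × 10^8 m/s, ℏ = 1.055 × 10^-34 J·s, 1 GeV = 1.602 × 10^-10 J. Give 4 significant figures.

Mass density is [E]/(c²[L]³) = [E]⁴/(ℏ³c⁵).
1 GeV⁴ → 1/(ℏ³c⁵) × (1 GeV in J)⁴ = 2.316 × 10^20 kg/m³.
Convert the energy scale: 6.50 × 10^3 keV⁴ = 6.50 × 10^-21 GeV⁴.
Result: 6.50 × 10^-21 × 2.316 × 10^20 = 1.505 kg/m³.

1.505 kg/m³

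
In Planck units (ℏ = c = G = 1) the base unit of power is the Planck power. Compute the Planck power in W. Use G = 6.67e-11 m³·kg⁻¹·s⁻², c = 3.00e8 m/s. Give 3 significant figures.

P_P = c⁵/G
  = 2.43e42 / 6.67e-11
  = 3.64e52 W

3.64e52 W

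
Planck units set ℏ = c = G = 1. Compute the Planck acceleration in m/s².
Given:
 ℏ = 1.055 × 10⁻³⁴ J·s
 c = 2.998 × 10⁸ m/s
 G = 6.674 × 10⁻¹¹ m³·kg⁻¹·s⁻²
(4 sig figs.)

5.560 × 10⁵¹ m/s²

Dimensional analysis gives a_P = √(c⁷/(ℏG)).
  = √(3.092 × 10¹⁰³)
  = 5.560 × 10⁵¹ m/s²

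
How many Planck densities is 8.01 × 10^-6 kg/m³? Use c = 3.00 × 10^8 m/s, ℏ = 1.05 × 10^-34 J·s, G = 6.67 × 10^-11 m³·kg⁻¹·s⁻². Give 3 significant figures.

Planck density: ρ_P = c⁵/(ℏG²) = 5.20 × 10^96 kg/m³.
8.01 × 10^-6 / 5.20 × 10^96 = 1.54 × 10^-102

1.54 × 10^-102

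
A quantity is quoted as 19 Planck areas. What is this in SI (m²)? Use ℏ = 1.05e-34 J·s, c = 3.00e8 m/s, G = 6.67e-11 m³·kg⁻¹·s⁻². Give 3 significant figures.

One Planck area: A_P = ℏG/c³ = 2.59e-70 m².
19 × 2.59e-70 m² = 4.93e-69 m²

4.93e-69 m²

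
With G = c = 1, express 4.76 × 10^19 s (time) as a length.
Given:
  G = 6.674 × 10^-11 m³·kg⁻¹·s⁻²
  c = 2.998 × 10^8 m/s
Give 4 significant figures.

Time → length via c.
4.76 × 10^19 s × (c) = 1.427 × 10^28 m

1.427 × 10^28 m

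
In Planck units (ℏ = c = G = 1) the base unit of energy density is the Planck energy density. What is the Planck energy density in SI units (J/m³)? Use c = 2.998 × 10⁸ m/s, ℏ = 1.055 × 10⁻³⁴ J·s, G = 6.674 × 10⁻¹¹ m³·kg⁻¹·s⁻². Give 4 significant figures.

u_P = c⁷/(ℏG²)
  = 2.177 × 10⁵⁹ / 4.699 × 10⁻⁵⁵
  = 4.632 × 10¹¹³ J/m³

4.632 × 10¹¹³ J/m³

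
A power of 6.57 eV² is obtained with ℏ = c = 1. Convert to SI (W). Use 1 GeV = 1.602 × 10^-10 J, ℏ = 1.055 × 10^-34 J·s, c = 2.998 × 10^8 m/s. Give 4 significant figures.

1.598 × 10^-3 W

Power is [E]/[T] = [E]²/ℏ.
1 GeV² → 1/ℏ × (1 GeV in J)² = 2.433 × 10^14 W.
Convert the energy scale: 6.57 eV² = 6.57 × 10^-18 GeV².
Result: 6.57 × 10^-18 × 2.433 × 10^14 = 1.598 × 10^-3 W.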